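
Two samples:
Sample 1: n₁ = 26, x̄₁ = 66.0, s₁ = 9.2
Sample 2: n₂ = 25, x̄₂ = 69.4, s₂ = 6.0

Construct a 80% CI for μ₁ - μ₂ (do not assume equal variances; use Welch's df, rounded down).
(-6.22, -0.58)

Difference: x̄₁ - x̄₂ = -3.40
SE = √(s₁²/n₁ + s₂²/n₂) = √(9.2²/26 + 6.0²/25) = 2.1669
df = 43.20 → 43 (Welch–Satterthwaite, rounded down)
t* = 1.302

CI: -3.40 ± 1.302 · 2.1669 = -3.40 ± 2.82 = (-6.22, -0.58)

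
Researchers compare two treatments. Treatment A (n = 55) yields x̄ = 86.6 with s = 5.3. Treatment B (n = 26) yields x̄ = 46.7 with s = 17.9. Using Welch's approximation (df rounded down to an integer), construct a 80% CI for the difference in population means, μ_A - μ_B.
(35.19, 44.61)

Difference: x̄₁ - x̄₂ = 39.90
SE = √(s₁²/n₁ + s₂²/n₂) = √(5.3²/55 + 17.9²/26) = 3.5825
df = 27.09 → 27 (Welch–Satterthwaite, rounded down)
t* = 1.314

CI: 39.90 ± 1.314 · 3.5825 = 39.90 ± 4.71 = (35.19, 44.61)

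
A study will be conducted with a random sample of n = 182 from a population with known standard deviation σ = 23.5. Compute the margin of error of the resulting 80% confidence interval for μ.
Margin of error = 2.23

Margin of error = z* · σ/√n
= 1.282 · 23.5/√182
= 1.282 · 23.5/13.4907
= 2.23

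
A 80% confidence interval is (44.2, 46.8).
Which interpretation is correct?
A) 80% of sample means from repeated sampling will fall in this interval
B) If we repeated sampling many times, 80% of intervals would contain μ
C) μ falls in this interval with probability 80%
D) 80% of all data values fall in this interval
B

A) Wrong — coverage applies to intervals containing μ, not to future x̄ values.
B) Correct — this is the frequentist long-run coverage interpretation.
C) Wrong — μ is fixed; the randomness lives in the interval, not in μ.
D) Wrong — a CI is about the parameter μ, not individual data values.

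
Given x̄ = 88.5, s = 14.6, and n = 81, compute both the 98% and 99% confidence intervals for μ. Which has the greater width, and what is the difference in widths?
99% CI is wider by 0.86

df = 80
98% CI: t* = 2.374, (84.65, 92.35), width = 2 · t* · s/√n = 7.70
99% CI: t* = 2.639, (84.22, 92.78), width = 2 · t* · s/√n = 8.56

The 99% CI is wider by 8.56 - 7.70 = 0.86.
Higher confidence requires a wider interval.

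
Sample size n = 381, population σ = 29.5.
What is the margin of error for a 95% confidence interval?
Margin of error = 2.96

Margin of error = z* · σ/√n
= 1.960 · 29.5/√381
= 1.960 · 29.5/19.5192
= 2.96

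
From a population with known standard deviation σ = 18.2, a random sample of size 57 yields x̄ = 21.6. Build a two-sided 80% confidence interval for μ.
(18.51, 24.69)

z-interval (σ known):
z* = 1.282 for 80% confidence

Margin of error = z* · σ/√n = 1.282 · 18.2/√57 = 3.09

CI: (21.6 - 3.09, 21.6 + 3.09) = (18.51, 24.69)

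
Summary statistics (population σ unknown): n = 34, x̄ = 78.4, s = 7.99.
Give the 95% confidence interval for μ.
(75.61, 81.19)

t-interval (σ unknown):
df = n - 1 = 33
t* = 2.035 for 95% confidence

Margin of error = t* · s/√n = 2.035 · 7.99/√34 = 2.79

CI: (75.61, 81.19)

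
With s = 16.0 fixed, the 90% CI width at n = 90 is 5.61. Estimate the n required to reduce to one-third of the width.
n ≈ 810

CI width ∝ 1/√n
To reduce width by factor 3, need √n to grow by 3 → need 3² = 9 times as many samples.

Current: n = 90, width = 5.61
New: n = 810, width ≈ 1.85

Width reduced by factor of 5.61/1.85 = 3.03.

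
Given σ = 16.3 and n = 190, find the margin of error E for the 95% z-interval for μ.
Margin of error = 2.32

Margin of error = z* · σ/√n
= 1.960 · 16.3/√190
= 1.960 · 16.3/13.7840
= 2.32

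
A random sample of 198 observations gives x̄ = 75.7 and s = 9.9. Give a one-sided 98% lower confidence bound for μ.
μ ≥ 74.25

Lower bound (one-sided):
t* = 2.067 (one-sided for 98%)
Lower bound = x̄ - t* · s/√n = 75.7 - 2.067 · 9.9/√198 = 74.25

We are 98% confident that μ ≥ 74.25.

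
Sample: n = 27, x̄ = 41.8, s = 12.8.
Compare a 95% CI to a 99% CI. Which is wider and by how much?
99% CI is wider by 3.56

df = 26
95% CI: t* = 2.056, (36.74, 46.86), width = 2 · t* · s/√n = 10.13
99% CI: t* = 2.779, (34.95, 48.65), width = 2 · t* · s/√n = 13.69

The 99% CI is wider by 13.69 - 10.13 = 3.56.
Higher confidence requires a wider interval.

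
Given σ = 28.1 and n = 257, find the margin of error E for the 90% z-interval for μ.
Margin of error = 2.88

Margin of error = z* · σ/√n
= 1.645 · 28.1/√257
= 1.645 · 28.1/16.0312
= 2.88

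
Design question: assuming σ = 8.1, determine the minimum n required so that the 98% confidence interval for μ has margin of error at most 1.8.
n ≥ 110

For margin E ≤ 1.8:
n ≥ (z* · σ / E)²
n ≥ (2.326 · 8.1 / 1.8)²
n ≥ 109.56

Minimum n = 110 (rounding up)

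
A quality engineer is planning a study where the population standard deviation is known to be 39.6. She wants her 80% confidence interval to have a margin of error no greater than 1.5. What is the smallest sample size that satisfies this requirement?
n ≥ 1146

For margin E ≤ 1.5:
n ≥ (z* · σ / E)²
n ≥ (1.282 · 39.6 / 1.5)²
n ≥ 1145.47

Minimum n = 1146 (rounding up)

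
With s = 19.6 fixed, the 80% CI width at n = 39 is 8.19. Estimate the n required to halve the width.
n ≈ 156

CI width ∝ 1/√n
To reduce width by factor 2, need √n to grow by 2 → need 2² = 4 times as many samples.

Current: n = 39, width = 8.19
New: n = 156, width ≈ 4.04

Width reduced by factor of 8.19/4.04 = 2.03.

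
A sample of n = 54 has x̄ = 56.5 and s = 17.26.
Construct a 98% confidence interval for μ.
(50.87, 62.13)

t-interval (σ unknown):
df = n - 1 = 53
t* = 2.399 for 98% confidence

Margin of error = t* · s/√n = 2.399 · 17.26/√54 = 5.63

CI: (50.87, 62.13)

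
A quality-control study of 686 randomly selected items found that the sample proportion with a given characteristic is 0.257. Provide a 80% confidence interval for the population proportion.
(0.236, 0.278)

Proportion CI:
SE = √(p̂(1-p̂)/n) = √(0.257 · 0.743 / 686) = 0.01668

z* = 1.282
Margin = z* · SE = 1.282 · 0.01668 = 0.0214

CI: 0.257 ± 0.0214 = (0.236, 0.278)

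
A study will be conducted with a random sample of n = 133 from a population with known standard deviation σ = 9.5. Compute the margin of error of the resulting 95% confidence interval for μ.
Margin of error = 1.61

Margin of error = z* · σ/√n
= 1.960 · 9.5/√133
= 1.960 · 9.5/11.5326
= 1.61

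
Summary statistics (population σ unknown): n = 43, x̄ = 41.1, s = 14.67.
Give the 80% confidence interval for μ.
(38.19, 44.01)

t-interval (σ unknown):
df = n - 1 = 42
t* = 1.302 for 80% confidence

Margin of error = t* · s/√n = 1.302 · 14.67/√43 = 2.91

CI: (38.19, 44.01)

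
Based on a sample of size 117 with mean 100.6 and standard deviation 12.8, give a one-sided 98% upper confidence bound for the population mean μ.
μ ≤ 103.06

Upper bound (one-sided):
t* = 2.077 (one-sided for 98%)
Upper bound = x̄ + t* · s/√n = 100.6 + 2.077 · 12.8/√117 = 103.06

We are 98% confident that μ ≤ 103.06.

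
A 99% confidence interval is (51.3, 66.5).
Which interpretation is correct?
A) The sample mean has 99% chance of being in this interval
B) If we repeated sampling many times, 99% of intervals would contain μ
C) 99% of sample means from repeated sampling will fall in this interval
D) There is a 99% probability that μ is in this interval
B

A) Wrong — x̄ is observed and sits in the interval by construction.
B) Correct — this is the frequentist long-run coverage interpretation.
C) Wrong — coverage applies to intervals containing μ, not to future x̄ values.
D) Wrong — μ is fixed; the randomness lives in the interval, not in μ.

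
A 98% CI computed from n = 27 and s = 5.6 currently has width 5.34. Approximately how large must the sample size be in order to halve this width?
n ≈ 108

CI width ∝ 1/√n
To reduce width by factor 2, need √n to grow by 2 → need 2² = 4 times as many samples.

Current: n = 27, width = 5.34
New: n = 108, width ≈ 2.55

Width reduced by factor of 5.34/2.55 = 2.09.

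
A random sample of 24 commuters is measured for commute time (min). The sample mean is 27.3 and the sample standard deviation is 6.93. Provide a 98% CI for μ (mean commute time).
(23.76, 30.84)

t-interval (σ unknown):
df = n - 1 = 23
t* = 2.500 for 98% confidence

Margin of error = t* · s/√n = 2.500 · 6.93/√24 = 3.54

CI: (23.76, 30.84)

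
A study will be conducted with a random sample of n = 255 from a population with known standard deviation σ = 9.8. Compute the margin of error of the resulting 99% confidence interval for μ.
Margin of error = 1.58

Margin of error = z* · σ/√n
= 2.576 · 9.8/√255
= 2.576 · 9.8/15.9687
= 1.58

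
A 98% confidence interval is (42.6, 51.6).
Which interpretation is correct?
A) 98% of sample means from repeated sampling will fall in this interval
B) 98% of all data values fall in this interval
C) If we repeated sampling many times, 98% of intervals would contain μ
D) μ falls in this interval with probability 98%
C

A) Wrong — coverage applies to intervals containing μ, not to future x̄ values.
B) Wrong — a CI is about the parameter μ, not individual data values.
C) Correct — this is the frequentist long-run coverage interpretation.
D) Wrong — μ is fixed; the randomness lives in the interval, not in μ.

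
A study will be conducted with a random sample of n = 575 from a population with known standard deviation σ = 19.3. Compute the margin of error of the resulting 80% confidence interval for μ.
Margin of error = 1.03

Margin of error = z* · σ/√n
= 1.282 · 19.3/√575
= 1.282 · 19.3/23.9792
= 1.03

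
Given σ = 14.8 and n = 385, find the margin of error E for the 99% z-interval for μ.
Margin of error = 1.94

Margin of error = z* · σ/√n
= 2.576 · 14.8/√385
= 2.576 · 14.8/19.6214
= 1.94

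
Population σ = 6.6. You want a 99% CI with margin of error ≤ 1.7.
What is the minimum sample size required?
n ≥ 101

For margin E ≤ 1.7:
n ≥ (z* · σ / E)²
n ≥ (2.576 · 6.6 / 1.7)²
n ≥ 100.02

Minimum n = 101 (rounding up)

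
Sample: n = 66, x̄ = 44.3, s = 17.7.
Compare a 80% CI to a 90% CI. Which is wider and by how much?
90% CI is wider by 1.63

df = 65
80% CI: t* = 1.295, (41.48, 47.12), width = 2 · t* · s/√n = 5.64
90% CI: t* = 1.669, (40.66, 47.94), width = 2 · t* · s/√n = 7.27

The 90% CI is wider by 7.27 - 5.64 = 1.63.
Higher confidence requires a wider interval.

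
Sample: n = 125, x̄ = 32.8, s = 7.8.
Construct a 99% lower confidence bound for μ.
μ ≥ 31.16

Lower bound (one-sided):
t* = 2.357 (one-sided for 99%)
Lower bound = x̄ - t* · s/√n = 32.8 - 2.357 · 7.8/√125 = 31.16

We are 99% confident that μ ≥ 31.16.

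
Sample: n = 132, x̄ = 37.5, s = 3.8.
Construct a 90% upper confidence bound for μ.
μ ≤ 37.93

Upper bound (one-sided):
t* = 1.288 (one-sided for 90%)
Upper bound = x̄ + t* · s/√n = 37.5 + 1.288 · 3.8/√132 = 37.93

We are 90% confident that μ ≤ 37.93.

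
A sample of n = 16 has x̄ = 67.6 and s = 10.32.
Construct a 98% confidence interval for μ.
(60.89, 74.31)

t-interval (σ unknown):
df = n - 1 = 15
t* = 2.602 for 98% confidence

Margin of error = t* · s/√n = 2.602 · 10.32/√16 = 6.71

CI: (60.89, 74.31)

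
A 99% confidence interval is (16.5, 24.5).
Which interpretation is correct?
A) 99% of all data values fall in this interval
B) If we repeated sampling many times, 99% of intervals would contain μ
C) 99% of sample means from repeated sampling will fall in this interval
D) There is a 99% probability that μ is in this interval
B

A) Wrong — a CI is about the parameter μ, not individual data values.
B) Correct — this is the frequentist long-run coverage interpretation.
C) Wrong — coverage applies to intervals containing μ, not to future x̄ values.
D) Wrong — μ is fixed; the randomness lives in the interval, not in μ.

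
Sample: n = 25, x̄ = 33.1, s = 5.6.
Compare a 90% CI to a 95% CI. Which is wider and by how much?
95% CI is wider by 0.79

df = 24
90% CI: t* = 1.711, (31.18, 35.02), width = 2 · t* · s/√n = 3.83
95% CI: t* = 2.064, (30.79, 35.41), width = 2 · t* · s/√n = 4.62

The 95% CI is wider by 4.62 - 3.83 = 0.79.
Higher confidence requires a wider interval.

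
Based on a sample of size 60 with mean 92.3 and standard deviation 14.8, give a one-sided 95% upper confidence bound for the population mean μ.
μ ≤ 95.49

Upper bound (one-sided):
t* = 1.671 (one-sided for 95%)
Upper bound = x̄ + t* · s/√n = 92.3 + 1.671 · 14.8/√60 = 95.49

We are 95% confident that μ ≤ 95.49.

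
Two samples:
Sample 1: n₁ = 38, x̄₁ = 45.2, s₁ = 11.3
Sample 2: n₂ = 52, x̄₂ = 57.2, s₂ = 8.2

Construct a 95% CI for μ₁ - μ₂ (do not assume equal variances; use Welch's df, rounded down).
(-16.31, -7.69)

Difference: x̄₁ - x̄₂ = -12.00
SE = √(s₁²/n₁ + s₂²/n₂) = √(11.3²/38 + 8.2²/52) = 2.1572
df = 64.07 → 64 (Welch–Satterthwaite, rounded down)
t* = 1.998

CI: -12.00 ± 1.998 · 2.1572 = -12.00 ± 4.31 = (-16.31, -7.69)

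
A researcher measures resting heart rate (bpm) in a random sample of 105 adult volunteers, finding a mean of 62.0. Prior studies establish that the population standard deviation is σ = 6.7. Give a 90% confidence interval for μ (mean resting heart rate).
(60.92, 63.08)

z-interval (σ known):
z* = 1.645 for 90% confidence

Margin of error = z* · σ/√n = 1.645 · 6.7/√105 = 1.08

CI: (62.0 - 1.08, 62.0 + 1.08) = (60.92, 63.08)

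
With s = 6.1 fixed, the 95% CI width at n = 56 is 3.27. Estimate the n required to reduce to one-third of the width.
n ≈ 504

CI width ∝ 1/√n
To reduce width by factor 3, need √n to grow by 3 → need 3² = 9 times as many samples.

Current: n = 56, width = 3.27
New: n = 504, width ≈ 1.07

Width reduced by factor of 3.27/1.07 = 3.06.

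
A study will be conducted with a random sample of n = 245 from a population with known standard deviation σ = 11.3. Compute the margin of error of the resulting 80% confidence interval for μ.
Margin of error = 0.93

Margin of error = z* · σ/√n
= 1.282 · 11.3/√245
= 1.282 · 11.3/15.6525
= 0.93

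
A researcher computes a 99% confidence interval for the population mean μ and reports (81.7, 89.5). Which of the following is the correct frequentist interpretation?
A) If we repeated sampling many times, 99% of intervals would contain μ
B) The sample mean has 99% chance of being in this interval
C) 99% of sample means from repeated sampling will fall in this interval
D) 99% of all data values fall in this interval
A

A) Correct — this is the frequentist long-run coverage interpretation.
B) Wrong — x̄ is observed and sits in the interval by construction.
C) Wrong — coverage applies to intervals containing μ, not to future x̄ values.
D) Wrong — a CI is about the parameter μ, not individual data values.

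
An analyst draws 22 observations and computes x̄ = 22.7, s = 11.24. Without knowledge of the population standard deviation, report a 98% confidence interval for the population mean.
(16.67, 28.73)

t-interval (σ unknown):
df = n - 1 = 21
t* = 2.518 for 98% confidence

Margin of error = t* · s/√n = 2.518 · 11.24/√22 = 6.03

CI: (16.67, 28.73)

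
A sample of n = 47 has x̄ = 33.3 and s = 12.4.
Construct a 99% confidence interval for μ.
(28.44, 38.16)

t-interval (σ unknown):
df = n - 1 = 46
t* = 2.687 for 99% confidence

Margin of error = t* · s/√n = 2.687 · 12.4/√47 = 4.86

CI: (28.44, 38.16)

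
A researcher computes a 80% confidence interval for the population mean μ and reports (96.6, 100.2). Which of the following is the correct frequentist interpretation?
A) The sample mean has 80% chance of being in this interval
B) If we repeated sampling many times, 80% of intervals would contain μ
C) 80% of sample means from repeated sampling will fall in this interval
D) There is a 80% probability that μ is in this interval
B

A) Wrong — x̄ is observed and sits in the interval by construction.
B) Correct — this is the frequentist long-run coverage interpretation.
C) Wrong — coverage applies to intervals containing μ, not to future x̄ values.
D) Wrong — μ is fixed; the randomness lives in the interval, not in μ.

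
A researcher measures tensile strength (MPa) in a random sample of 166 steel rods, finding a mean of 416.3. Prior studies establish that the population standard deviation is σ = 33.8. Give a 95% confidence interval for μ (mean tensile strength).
(411.16, 421.44)

z-interval (σ known):
z* = 1.960 for 95% confidence

Margin of error = z* · σ/√n = 1.960 · 33.8/√166 = 5.14

CI: (416.3 - 5.14, 416.3 + 5.14) = (411.16, 421.44)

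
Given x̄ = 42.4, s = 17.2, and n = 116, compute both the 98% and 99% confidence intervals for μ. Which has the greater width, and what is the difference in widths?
99% CI is wider by 0.83

df = 115
98% CI: t* = 2.359, (38.63, 46.17), width = 2 · t* · s/√n = 7.53
99% CI: t* = 2.619, (38.22, 46.58), width = 2 · t* · s/√n = 8.36

The 99% CI is wider by 8.36 - 7.53 = 0.83.
Higher confidence requires a wider interval.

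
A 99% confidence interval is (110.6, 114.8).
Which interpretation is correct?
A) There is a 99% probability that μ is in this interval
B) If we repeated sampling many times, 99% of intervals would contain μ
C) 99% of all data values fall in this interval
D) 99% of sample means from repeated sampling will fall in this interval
B

A) Wrong — μ is fixed; the randomness lives in the interval, not in μ.
B) Correct — this is the frequentist long-run coverage interpretation.
C) Wrong — a CI is about the parameter μ, not individual data values.
D) Wrong — coverage applies to intervals containing μ, not to future x̄ values.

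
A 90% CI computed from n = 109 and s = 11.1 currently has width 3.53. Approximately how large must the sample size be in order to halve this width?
n ≈ 436

CI width ∝ 1/√n
To reduce width by factor 2, need √n to grow by 2 → need 2² = 4 times as many samples.

Current: n = 109, width = 3.53
New: n = 436, width ≈ 1.75

Width reduced by factor of 3.53/1.75 = 2.02.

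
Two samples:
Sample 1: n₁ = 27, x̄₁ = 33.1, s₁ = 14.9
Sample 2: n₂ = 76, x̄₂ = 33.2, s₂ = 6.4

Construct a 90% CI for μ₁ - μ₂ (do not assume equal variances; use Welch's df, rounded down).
(-5.13, 4.93)

Difference: x̄₁ - x̄₂ = -0.10
SE = √(s₁²/n₁ + s₂²/n₂) = √(14.9²/27 + 6.4²/76) = 2.9600
df = 29.48 → 29 (Welch–Satterthwaite, rounded down)
t* = 1.699

CI: -0.10 ± 1.699 · 2.9600 = -0.10 ± 5.03 = (-5.13, 4.93)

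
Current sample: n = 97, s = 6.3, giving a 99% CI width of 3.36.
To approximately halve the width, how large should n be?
n ≈ 388

CI width ∝ 1/√n
To reduce width by factor 2, need √n to grow by 2 → need 2² = 4 times as many samples.

Current: n = 97, width = 3.36
New: n = 388, width ≈ 1.66

Width reduced by factor of 3.36/1.66 = 2.02.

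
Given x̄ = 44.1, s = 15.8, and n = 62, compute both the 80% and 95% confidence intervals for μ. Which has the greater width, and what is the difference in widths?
95% CI is wider by 2.83

df = 61
80% CI: t* = 1.296, (41.50, 46.70), width = 2 · t* · s/√n = 5.20
95% CI: t* = 2.000, (40.09, 48.11), width = 2 · t* · s/√n = 8.03

The 95% CI is wider by 8.03 - 5.20 = 2.83.
Higher confidence requires a wider interval.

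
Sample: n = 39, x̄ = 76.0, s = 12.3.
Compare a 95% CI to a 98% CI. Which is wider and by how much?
98% CI is wider by 1.60

df = 38
95% CI: t* = 2.024, (72.01, 79.99), width = 2 · t* · s/√n = 7.97
98% CI: t* = 2.429, (71.22, 80.78), width = 2 · t* · s/√n = 9.57

The 98% CI is wider by 9.57 - 7.97 = 1.60.
Higher confidence requires a wider interval.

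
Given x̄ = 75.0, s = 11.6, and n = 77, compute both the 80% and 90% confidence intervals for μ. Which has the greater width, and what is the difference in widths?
90% CI is wider by 0.98

df = 76
80% CI: t* = 1.293, (73.29, 76.71), width = 2 · t* · s/√n = 3.42
90% CI: t* = 1.665, (72.80, 77.20), width = 2 · t* · s/√n = 4.40

The 90% CI is wider by 4.40 - 3.42 = 0.98.
Higher confidence requires a wider interval.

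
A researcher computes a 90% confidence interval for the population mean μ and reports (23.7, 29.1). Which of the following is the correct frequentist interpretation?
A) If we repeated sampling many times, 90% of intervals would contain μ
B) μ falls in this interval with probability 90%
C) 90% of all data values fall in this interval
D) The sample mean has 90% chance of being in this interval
A

A) Correct — this is the frequentist long-run coverage interpretation.
B) Wrong — μ is fixed; the randomness lives in the interval, not in μ.
C) Wrong — a CI is about the parameter μ, not individual data values.
D) Wrong — x̄ is observed and sits in the interval by construction.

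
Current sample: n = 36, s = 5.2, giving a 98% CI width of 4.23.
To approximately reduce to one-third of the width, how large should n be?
n ≈ 324

CI width ∝ 1/√n
To reduce width by factor 3, need √n to grow by 3 → need 3² = 9 times as many samples.

Current: n = 36, width = 4.23
New: n = 324, width ≈ 1.35

Width reduced by factor of 4.23/1.35 = 3.13.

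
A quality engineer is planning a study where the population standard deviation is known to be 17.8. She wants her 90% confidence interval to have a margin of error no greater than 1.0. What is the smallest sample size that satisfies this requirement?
n ≥ 858

For margin E ≤ 1.0:
n ≥ (z* · σ / E)²
n ≥ (1.645 · 17.8 / 1.0)²
n ≥ 857.38

Minimum n = 858 (rounding up)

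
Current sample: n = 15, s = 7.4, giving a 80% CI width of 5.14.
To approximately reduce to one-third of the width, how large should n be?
n ≈ 135

CI width ∝ 1/√n
To reduce width by factor 3, need √n to grow by 3 → need 3² = 9 times as many samples.

Current: n = 15, width = 5.14
New: n = 135, width ≈ 1.64

Width reduced by factor of 5.14/1.64 = 3.13.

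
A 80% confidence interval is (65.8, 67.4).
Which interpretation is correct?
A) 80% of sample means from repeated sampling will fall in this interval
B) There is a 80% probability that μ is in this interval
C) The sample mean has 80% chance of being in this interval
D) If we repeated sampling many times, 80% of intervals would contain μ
D

A) Wrong — coverage applies to intervals containing μ, not to future x̄ values.
B) Wrong — μ is fixed; the randomness lives in the interval, not in μ.
C) Wrong — x̄ is observed and sits in the interval by construction.
D) Correct — this is the frequentist long-run coverage interpretation.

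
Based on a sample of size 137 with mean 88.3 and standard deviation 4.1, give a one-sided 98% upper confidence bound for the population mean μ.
μ ≤ 89.03

Upper bound (one-sided):
t* = 2.074 (one-sided for 98%)
Upper bound = x̄ + t* · s/√n = 88.3 + 2.074 · 4.1/√137 = 89.03

We are 98% confident that μ ≤ 89.03.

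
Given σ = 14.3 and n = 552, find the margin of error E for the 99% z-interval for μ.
Margin of error = 1.57

Margin of error = z* · σ/√n
= 2.576 · 14.3/√552
= 2.576 · 14.3/23.4947
= 1.57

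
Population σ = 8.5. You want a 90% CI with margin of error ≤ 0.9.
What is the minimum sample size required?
n ≥ 242

For margin E ≤ 0.9:
n ≥ (z* · σ / E)²
n ≥ (1.645 · 8.5 / 0.9)²
n ≥ 241.37

Minimum n = 242 (rounding up)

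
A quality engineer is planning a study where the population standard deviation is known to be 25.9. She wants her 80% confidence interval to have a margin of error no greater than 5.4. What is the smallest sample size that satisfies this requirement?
n ≥ 38

For margin E ≤ 5.4:
n ≥ (z* · σ / E)²
n ≥ (1.282 · 25.9 / 5.4)²
n ≥ 37.81

Minimum n = 38 (rounding up)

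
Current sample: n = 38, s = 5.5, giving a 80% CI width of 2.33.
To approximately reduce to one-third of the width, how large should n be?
n ≈ 342

CI width ∝ 1/√n
To reduce width by factor 3, need √n to grow by 3 → need 3² = 9 times as many samples.

Current: n = 38, width = 2.33
New: n = 342, width ≈ 0.76

Width reduced by factor of 2.33/0.76 = 3.07.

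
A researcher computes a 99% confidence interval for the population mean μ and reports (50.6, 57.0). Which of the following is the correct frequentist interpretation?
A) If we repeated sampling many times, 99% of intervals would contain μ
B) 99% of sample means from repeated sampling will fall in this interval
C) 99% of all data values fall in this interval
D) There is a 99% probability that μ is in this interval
A

A) Correct — this is the frequentist long-run coverage interpretation.
B) Wrong — coverage applies to intervals containing μ, not to future x̄ values.
C) Wrong — a CI is about the parameter μ, not individual data values.
D) Wrong — μ is fixed; the randomness lives in the interval, not in μ.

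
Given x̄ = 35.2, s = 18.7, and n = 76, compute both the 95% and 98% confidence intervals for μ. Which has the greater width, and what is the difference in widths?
98% CI is wider by 1.65

df = 75
95% CI: t* = 1.992, (30.93, 39.47), width = 2 · t* · s/√n = 8.55
98% CI: t* = 2.377, (30.10, 40.30), width = 2 · t* · s/√n = 10.20

The 98% CI is wider by 10.20 - 8.55 = 1.65.
Higher confidence requires a wider interval.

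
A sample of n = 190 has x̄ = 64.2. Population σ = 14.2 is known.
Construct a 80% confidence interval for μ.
(62.88, 65.52)

z-interval (σ known):
z* = 1.282 for 80% confidence

Margin of error = z* · σ/√n = 1.282 · 14.2/√190 = 1.32

CI: (64.2 - 1.32, 64.2 + 1.32) = (62.88, 65.52)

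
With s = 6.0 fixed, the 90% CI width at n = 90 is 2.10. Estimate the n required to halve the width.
n ≈ 360

CI width ∝ 1/√n
To reduce width by factor 2, need √n to grow by 2 → need 2² = 4 times as many samples.

Current: n = 90, width = 2.10
New: n = 360, width ≈ 1.04

Width reduced by factor of 2.10/1.04 = 2.02.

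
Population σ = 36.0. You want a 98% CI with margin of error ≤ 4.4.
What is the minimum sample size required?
n ≥ 363

For margin E ≤ 4.4:
n ≥ (z* · σ / E)²
n ≥ (2.326 · 36.0 / 4.4)²
n ≥ 362.18

Minimum n = 363 (rounding up)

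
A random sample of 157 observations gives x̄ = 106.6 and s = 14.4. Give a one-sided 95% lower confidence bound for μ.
μ ≥ 104.70

Lower bound (one-sided):
t* = 1.655 (one-sided for 95%)
Lower bound = x̄ - t* · s/√n = 106.6 - 1.655 · 14.4/√157 = 104.70

We are 95% confident that μ ≥ 104.70.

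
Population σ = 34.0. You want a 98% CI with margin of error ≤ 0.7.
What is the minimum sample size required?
n ≥ 12764

For margin E ≤ 0.7:
n ≥ (z* · σ / E)²
n ≥ (2.326 · 34.0 / 0.7)²
n ≥ 12763.83

Minimum n = 12764 (rounding up)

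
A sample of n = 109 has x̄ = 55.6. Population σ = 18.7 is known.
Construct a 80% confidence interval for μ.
(53.30, 57.90)

z-interval (σ known):
z* = 1.282 for 80% confidence

Margin of error = z* · σ/√n = 1.282 · 18.7/√109 = 2.30

CI: (55.6 - 2.30, 55.6 + 2.30) = (53.30, 57.90)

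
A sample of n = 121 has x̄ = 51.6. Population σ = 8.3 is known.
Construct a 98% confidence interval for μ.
(49.84, 53.36)

z-interval (σ known):
z* = 2.326 for 98% confidence

Margin of error = z* · σ/√n = 2.326 · 8.3/√121 = 1.76

CI: (51.6 - 1.76, 51.6 + 1.76) = (49.84, 53.36)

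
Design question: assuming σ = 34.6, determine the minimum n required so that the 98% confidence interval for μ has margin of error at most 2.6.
n ≥ 959

For margin E ≤ 2.6:
n ≥ (z* · σ / E)²
n ≥ (2.326 · 34.6 / 2.6)²
n ≥ 958.13

Minimum n = 959 (rounding up)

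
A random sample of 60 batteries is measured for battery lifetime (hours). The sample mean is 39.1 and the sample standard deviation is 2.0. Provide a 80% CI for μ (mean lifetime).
(38.77, 39.43)

t-interval (σ unknown):
df = n - 1 = 59
t* = 1.296 for 80% confidence

Margin of error = t* · s/√n = 1.296 · 2.0/√60 = 0.33

CI: (38.77, 39.43)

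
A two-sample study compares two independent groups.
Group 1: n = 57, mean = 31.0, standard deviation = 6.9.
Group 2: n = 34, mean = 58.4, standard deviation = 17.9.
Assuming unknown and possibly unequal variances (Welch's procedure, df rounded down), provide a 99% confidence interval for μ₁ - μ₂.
(-36.09, -18.71)

Difference: x̄₁ - x̄₂ = -27.40
SE = √(s₁²/n₁ + s₂²/n₂) = √(6.9²/57 + 17.9²/34) = 3.2030
df = 38.93 → 38 (Welch–Satterthwaite, rounded down)
t* = 2.712

CI: -27.40 ± 2.712 · 3.2030 = -27.40 ± 8.69 = (-36.09, -18.71)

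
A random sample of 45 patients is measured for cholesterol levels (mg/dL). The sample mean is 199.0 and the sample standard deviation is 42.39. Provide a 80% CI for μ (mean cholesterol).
(190.78, 207.22)

t-interval (σ unknown):
df = n - 1 = 44
t* = 1.301 for 80% confidence

Margin of error = t* · s/√n = 1.301 · 42.39/√45 = 8.22

CI: (190.78, 207.22)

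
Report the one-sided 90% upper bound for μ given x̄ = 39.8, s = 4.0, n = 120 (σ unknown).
μ ≤ 40.27

Upper bound (one-sided):
t* = 1.289 (one-sided for 90%)
Upper bound = x̄ + t* · s/√n = 39.8 + 1.289 · 4.0/√120 = 40.27

We are 90% confident that μ ≤ 40.27.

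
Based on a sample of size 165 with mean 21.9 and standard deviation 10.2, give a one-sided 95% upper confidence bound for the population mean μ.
μ ≤ 23.21

Upper bound (one-sided):
t* = 1.654 (one-sided for 95%)
Upper bound = x̄ + t* · s/√n = 21.9 + 1.654 · 10.2/√165 = 23.21

We are 95% confident that μ ≤ 23.21.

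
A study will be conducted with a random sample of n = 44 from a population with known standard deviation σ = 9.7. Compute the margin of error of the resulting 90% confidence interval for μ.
Margin of error = 2.41

Margin of error = z* · σ/√n
= 1.645 · 9.7/√44
= 1.645 · 9.7/6.6332
= 2.41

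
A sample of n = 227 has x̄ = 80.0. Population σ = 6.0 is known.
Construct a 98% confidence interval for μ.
(79.07, 80.93)

z-interval (σ known):
z* = 2.326 for 98% confidence

Margin of error = z* · σ/√n = 2.326 · 6.0/√227 = 0.93

CI: (80.0 - 0.93, 80.0 + 0.93) = (79.07, 80.93)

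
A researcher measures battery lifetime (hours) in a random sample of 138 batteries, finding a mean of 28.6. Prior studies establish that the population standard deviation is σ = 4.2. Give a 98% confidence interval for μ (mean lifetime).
(27.77, 29.43)

z-interval (σ known):
z* = 2.326 for 98% confidence

Margin of error = z* · σ/√n = 2.326 · 4.2/√138 = 0.83

CI: (28.6 - 0.83, 28.6 + 0.83) = (27.77, 29.43)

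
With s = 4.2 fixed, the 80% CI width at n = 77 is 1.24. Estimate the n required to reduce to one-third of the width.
n ≈ 693

CI width ∝ 1/√n
To reduce width by factor 3, need √n to grow by 3 → need 3² = 9 times as many samples.

Current: n = 77, width = 1.24
New: n = 693, width ≈ 0.41

Width reduced by factor of 1.24/0.41 = 3.02.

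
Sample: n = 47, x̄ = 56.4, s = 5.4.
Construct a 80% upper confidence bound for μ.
μ ≤ 57.07

Upper bound (one-sided):
t* = 0.850 (one-sided for 80%)
Upper bound = x̄ + t* · s/√n = 56.4 + 0.850 · 5.4/√47 = 57.07

We are 80% confident that μ ≤ 57.07.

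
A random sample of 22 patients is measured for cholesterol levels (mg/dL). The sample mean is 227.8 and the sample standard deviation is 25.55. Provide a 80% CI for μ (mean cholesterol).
(220.59, 235.01)

t-interval (σ unknown):
df = n - 1 = 21
t* = 1.323 for 80% confidence

Margin of error = t* · s/√n = 1.323 · 25.55/√22 = 7.21

CI: (220.59, 235.01)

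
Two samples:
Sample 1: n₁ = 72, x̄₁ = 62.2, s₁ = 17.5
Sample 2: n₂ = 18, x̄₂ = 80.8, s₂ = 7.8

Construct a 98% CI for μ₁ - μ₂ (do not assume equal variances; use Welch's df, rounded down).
(-25.20, -12.00)

Difference: x̄₁ - x̄₂ = -18.60
SE = √(s₁²/n₁ + s₂²/n₂) = √(17.5²/72 + 7.8²/18) = 2.7629
df = 62.87 → 62 (Welch–Satterthwaite, rounded down)
t* = 2.388

CI: -18.60 ± 2.388 · 2.7629 = -18.60 ± 6.60 = (-25.20, -12.00)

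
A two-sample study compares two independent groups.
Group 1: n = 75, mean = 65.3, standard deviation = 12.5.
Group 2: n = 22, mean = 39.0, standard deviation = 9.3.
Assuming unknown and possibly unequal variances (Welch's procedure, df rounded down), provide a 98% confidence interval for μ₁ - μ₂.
(20.38, 32.22)

Difference: x̄₁ - x̄₂ = 26.30
SE = √(s₁²/n₁ + s₂²/n₂) = √(12.5²/75 + 9.3²/22) = 2.4525
df = 45.53 → 45 (Welch–Satterthwaite, rounded down)
t* = 2.412

CI: 26.30 ± 2.412 · 2.4525 = 26.30 ± 5.92 = (20.38, 32.22)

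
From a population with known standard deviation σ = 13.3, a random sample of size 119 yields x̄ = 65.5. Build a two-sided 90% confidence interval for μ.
(63.49, 67.51)

z-interval (σ known):
z* = 1.645 for 90% confidence

Margin of error = z* · σ/√n = 1.645 · 13.3/√119 = 2.01

CI: (65.5 - 2.01, 65.5 + 2.01) = (63.49, 67.51)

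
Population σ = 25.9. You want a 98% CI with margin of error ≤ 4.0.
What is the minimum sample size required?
n ≥ 227

For margin E ≤ 4.0:
n ≥ (z* · σ / E)²
n ≥ (2.326 · 25.9 / 4.0)²
n ≥ 226.83

Minimum n = 227 (rounding up)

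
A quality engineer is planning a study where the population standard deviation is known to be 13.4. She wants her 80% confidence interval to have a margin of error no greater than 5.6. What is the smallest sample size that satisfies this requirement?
n ≥ 10

For margin E ≤ 5.6:
n ≥ (z* · σ / E)²
n ≥ (1.282 · 13.4 / 5.6)²
n ≥ 9.41

Minimum n = 10 (rounding up)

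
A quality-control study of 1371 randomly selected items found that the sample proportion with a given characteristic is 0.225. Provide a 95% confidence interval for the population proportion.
(0.203, 0.247)

Proportion CI:
SE = √(p̂(1-p̂)/n) = √(0.225 · 0.775 / 1371) = 0.01128

z* = 1.960
Margin = z* · SE = 1.960 · 0.01128 = 0.0221

CI: 0.225 ± 0.0221 = (0.203, 0.247)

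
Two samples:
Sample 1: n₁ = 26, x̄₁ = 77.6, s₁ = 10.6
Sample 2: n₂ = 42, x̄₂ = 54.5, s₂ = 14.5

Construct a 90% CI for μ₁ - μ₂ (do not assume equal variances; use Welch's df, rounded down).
(18.00, 28.20)

Difference: x̄₁ - x̄₂ = 23.10
SE = √(s₁²/n₁ + s₂²/n₂) = √(10.6²/26 + 14.5²/42) = 3.0541
df = 64.06 → 64 (Welch–Satterthwaite, rounded down)
t* = 1.669

CI: 23.10 ± 1.669 · 3.0541 = 23.10 ± 5.10 = (18.00, 28.20)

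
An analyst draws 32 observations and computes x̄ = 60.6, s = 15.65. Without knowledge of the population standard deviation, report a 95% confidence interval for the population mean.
(54.96, 66.24)

t-interval (σ unknown):
df = n - 1 = 31
t* = 2.040 for 95% confidence

Margin of error = t* · s/√n = 2.040 · 15.65/√32 = 5.64

CI: (54.96, 66.24)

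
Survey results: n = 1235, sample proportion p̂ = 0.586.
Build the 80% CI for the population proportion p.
(0.568, 0.604)

Proportion CI:
SE = √(p̂(1-p̂)/n) = √(0.586 · 0.414 / 1235) = 0.01402

z* = 1.282
Margin = z* · SE = 1.282 · 0.01402 = 0.0180

CI: 0.586 ± 0.0180 = (0.568, 0.604)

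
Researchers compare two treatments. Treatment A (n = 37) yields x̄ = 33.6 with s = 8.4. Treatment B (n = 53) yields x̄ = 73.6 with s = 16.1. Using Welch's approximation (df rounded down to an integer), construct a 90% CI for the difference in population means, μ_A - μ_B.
(-44.34, -35.66)

Difference: x̄₁ - x̄₂ = -40.00
SE = √(s₁²/n₁ + s₂²/n₂) = √(8.4²/37 + 16.1²/53) = 2.6073
df = 82.37 → 82 (Welch–Satterthwaite, rounded down)
t* = 1.664

CI: -40.00 ± 1.664 · 2.6073 = -40.00 ± 4.34 = (-44.34, -35.66)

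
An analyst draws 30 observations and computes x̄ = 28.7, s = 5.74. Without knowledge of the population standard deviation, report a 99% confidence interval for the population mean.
(25.81, 31.59)

t-interval (σ unknown):
df = n - 1 = 29
t* = 2.756 for 99% confidence

Margin of error = t* · s/√n = 2.756 · 5.74/√30 = 2.89

CI: (25.81, 31.59)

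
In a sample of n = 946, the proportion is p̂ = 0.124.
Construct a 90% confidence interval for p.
(0.106, 0.142)

Proportion CI:
SE = √(p̂(1-p̂)/n) = √(0.124 · 0.876 / 946) = 0.01072

z* = 1.645
Margin = z* · SE = 1.645 · 0.01072 = 0.0176

CI: 0.124 ± 0.0176 = (0.106, 0.142)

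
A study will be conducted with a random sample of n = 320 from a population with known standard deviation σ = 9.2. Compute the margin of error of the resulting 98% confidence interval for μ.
Margin of error = 1.20

Margin of error = z* · σ/√n
= 2.326 · 9.2/√320
= 2.326 · 9.2/17.8885
= 1.20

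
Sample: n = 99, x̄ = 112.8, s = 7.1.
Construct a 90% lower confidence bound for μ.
μ ≥ 111.88

Lower bound (one-sided):
t* = 1.290 (one-sided for 90%)
Lower bound = x̄ - t* · s/√n = 112.8 - 1.290 · 7.1/√99 = 111.88

We are 90% confident that μ ≥ 111.88.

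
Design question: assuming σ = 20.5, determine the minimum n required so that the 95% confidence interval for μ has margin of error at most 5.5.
n ≥ 54

For margin E ≤ 5.5:
n ≥ (z* · σ / E)²
n ≥ (1.960 · 20.5 / 5.5)²
n ≥ 53.37

Minimum n = 54 (rounding up)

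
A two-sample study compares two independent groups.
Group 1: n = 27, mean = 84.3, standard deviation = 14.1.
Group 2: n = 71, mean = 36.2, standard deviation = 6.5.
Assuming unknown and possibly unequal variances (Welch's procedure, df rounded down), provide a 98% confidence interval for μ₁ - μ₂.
(41.17, 55.03)

Difference: x̄₁ - x̄₂ = 48.10
SE = √(s₁²/n₁ + s₂²/n₂) = √(14.1²/27 + 6.5²/71) = 2.8211
df = 30.30 → 30 (Welch–Satterthwaite, rounded down)
t* = 2.457

CI: 48.10 ± 2.457 · 2.8211 = 48.10 ± 6.93 = (41.17, 55.03)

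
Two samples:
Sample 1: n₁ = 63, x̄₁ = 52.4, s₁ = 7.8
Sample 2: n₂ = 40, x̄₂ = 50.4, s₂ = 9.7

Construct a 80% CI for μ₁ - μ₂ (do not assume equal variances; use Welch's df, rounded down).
(-0.36, 4.36)

Difference: x̄₁ - x̄₂ = 2.00
SE = √(s₁²/n₁ + s₂²/n₂) = √(7.8²/63 + 9.7²/40) = 1.8215
df = 70.16 → 70 (Welch–Satterthwaite, rounded down)
t* = 1.294

CI: 2.00 ± 1.294 · 1.8215 = 2.00 ± 2.36 = (-0.36, 4.36)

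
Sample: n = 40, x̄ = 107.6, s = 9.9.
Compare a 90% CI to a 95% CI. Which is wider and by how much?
95% CI is wider by 1.05

df = 39
90% CI: t* = 1.685, (104.96, 110.24), width = 2 · t* · s/√n = 5.28
95% CI: t* = 2.023, (104.43, 110.77), width = 2 · t* · s/√n = 6.33

The 95% CI is wider by 6.33 - 5.28 = 1.05.
Higher confidence requires a wider interval.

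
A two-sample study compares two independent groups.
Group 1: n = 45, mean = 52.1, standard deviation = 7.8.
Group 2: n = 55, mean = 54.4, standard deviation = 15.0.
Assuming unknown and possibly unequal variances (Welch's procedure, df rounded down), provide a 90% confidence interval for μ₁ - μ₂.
(-6.18, 1.58)

Difference: x̄₁ - x̄₂ = -2.30
SE = √(s₁²/n₁ + s₂²/n₂) = √(7.8²/45 + 15.0²/55) = 2.3330
df = 84.29 → 84 (Welch–Satterthwaite, rounded down)
t* = 1.663

CI: -2.30 ± 1.663 · 2.3330 = -2.30 ± 3.88 = (-6.18, 1.58)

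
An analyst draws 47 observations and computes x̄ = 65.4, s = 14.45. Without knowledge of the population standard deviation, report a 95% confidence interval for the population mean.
(61.16, 69.64)

t-interval (σ unknown):
df = n - 1 = 46
t* = 2.013 for 95% confidence

Margin of error = t* · s/√n = 2.013 · 14.45/√47 = 4.24

CI: (61.16, 69.64)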